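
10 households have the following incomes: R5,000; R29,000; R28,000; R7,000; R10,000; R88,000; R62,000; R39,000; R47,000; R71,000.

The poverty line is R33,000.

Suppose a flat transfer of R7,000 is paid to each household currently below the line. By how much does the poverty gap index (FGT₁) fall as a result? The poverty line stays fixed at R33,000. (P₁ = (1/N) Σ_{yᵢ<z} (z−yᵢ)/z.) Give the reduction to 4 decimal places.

0.0909

Before: below the line — R5,000, R7,000, R10,000, R28,000, R29,000; poverty gap index (FGT₁) = 0.260606.
After the R7,000 transfer: below the line — R12,000, R14,000, R17,000; poverty gap index (FGT₁) = 0.169697.
Reduction = 0.260606 − 0.169697 = 0.0909.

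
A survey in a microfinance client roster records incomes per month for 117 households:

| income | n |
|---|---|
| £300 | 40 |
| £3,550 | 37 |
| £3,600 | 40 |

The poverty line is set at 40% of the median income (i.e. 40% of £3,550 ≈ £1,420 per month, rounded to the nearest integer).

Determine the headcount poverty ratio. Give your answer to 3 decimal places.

40 of the 117 households have income below £1,420.
H = 40/117 = 0.342.

0.342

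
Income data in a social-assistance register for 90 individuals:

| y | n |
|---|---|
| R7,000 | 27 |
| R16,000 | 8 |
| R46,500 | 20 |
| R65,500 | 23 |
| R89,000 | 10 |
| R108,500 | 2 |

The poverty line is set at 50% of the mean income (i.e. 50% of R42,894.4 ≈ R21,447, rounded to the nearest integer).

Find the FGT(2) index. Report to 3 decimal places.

Below the line: 27×R7,000, 8×R16,000 (q = 35 of N = 90).
Shortfall ratios: (21447−7000)/21447 = 0.6736 (×27); (21447−16000)/21447 = 0.2540 (×8).
Squared: 0.4538 (×27); 0.0645 (×8).
Sum = 12.767434; P₂ = 12.767434 / 90 = 0.142.

0.142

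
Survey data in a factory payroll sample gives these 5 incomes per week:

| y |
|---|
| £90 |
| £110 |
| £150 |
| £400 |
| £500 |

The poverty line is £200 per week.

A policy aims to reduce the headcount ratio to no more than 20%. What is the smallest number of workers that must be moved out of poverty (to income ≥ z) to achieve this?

2

Currently q = 3 of N = 5 are below the line (H = 0.600).
A headcount ratio of at most 20% allows at most ⌊0.20 × 5⌋ = 1 poor workers.
So at least 3 − 1 = 2 must be lifted.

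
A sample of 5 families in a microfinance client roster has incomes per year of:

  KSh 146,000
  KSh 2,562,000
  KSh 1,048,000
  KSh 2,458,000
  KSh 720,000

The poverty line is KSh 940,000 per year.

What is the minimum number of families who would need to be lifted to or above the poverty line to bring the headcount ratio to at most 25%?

2 of the 5 families are poor, so H = 2/5 = 0.400.
A headcount ratio of at most 25% allows at most ⌊0.25 × 5⌋ = 1 poor families.
So at least 2 − 1 = 1 must be lifted.

1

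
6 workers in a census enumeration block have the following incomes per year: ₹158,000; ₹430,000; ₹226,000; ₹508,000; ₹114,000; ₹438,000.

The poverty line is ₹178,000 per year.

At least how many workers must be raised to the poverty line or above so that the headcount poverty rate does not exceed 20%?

1

2 of the 6 workers are poor, so H = 2/6 = 0.333.
A headcount ratio of at most 20% allows at most ⌊0.20 × 6⌋ = 1 poor workers.
So at least 2 − 1 = 1 must be lifted.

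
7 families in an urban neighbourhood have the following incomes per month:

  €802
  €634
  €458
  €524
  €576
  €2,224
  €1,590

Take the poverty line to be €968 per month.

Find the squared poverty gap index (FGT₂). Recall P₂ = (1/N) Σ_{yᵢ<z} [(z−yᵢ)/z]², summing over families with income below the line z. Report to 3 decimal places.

Below z: €458, €524, €576, €634, €802 (q = 5 of N = 7).
Relative gaps: (968−458)/968 = 0.5269; (968−524)/968 = 0.4587; (968−576)/968 = 0.4050; (968−634)/968 = 0.3450; (968−802)/968 = 0.1715.
Squared: 0.2776; 0.2104; 0.1640; 0.1191; 0.0294.
Sum = 0.800419; P₂ = 0.800419 / 7 = 0.114.

0.114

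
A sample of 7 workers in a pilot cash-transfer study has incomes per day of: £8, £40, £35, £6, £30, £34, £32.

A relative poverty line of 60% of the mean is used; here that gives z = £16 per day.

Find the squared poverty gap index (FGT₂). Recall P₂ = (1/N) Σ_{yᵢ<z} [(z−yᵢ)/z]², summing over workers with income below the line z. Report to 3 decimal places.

Incomes under z: £6, £8 (q = 2 of N = 7).
Gap ratios (z−y)/z: (16−6)/16 = 0.6250; (16−8)/16 = 0.5000.
Squared: 0.3906; 0.2500.
Sum = 0.640625; P₂ = 0.640625 / 7 = 0.092.

0.092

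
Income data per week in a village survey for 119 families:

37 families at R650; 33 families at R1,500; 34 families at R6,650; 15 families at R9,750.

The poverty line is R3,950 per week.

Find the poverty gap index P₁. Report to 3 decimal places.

0.432

Poor units: 37×R650, 33×R1,500 (q = 70 of N = 119).
Shortfall ratios: (3950−650)/3950 = 0.8354 (×37); (3950−1500)/3950 = 0.6203 (×33).
Sum of shortfalls = 51.379747; P₁ averages over all N: 51.379747 / 119 = 0.432.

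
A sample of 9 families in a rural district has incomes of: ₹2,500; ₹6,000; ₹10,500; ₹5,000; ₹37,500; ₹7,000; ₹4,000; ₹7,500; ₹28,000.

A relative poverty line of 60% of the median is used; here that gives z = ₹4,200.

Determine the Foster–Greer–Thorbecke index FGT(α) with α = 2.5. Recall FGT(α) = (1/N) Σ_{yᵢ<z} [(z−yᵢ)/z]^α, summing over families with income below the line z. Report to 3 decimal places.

Poor units: ₹2,500, ₹4,000 (q = 2 of N = 9).
Normalized shortfalls: (4200−2500)/4200 = 0.4048; (4200−4000)/4200 = 0.0476.
Raised to α = 2.5: 0.10423; 0.00049.
Sum = 0.104726; FGT(2.5) = 0.104726 / 9 = 0.012.

0.012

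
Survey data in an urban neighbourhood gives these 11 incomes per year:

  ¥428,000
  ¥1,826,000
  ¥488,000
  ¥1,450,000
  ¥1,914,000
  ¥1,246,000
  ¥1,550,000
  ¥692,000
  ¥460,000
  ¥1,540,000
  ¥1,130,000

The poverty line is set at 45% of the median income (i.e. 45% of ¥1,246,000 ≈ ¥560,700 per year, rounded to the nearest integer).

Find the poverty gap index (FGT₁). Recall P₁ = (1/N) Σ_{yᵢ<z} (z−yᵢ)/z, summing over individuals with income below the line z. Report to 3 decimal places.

0.050

Below the line: ¥428,000, ¥460,000, ¥488,000 (q = 3 of N = 11).
Shortfall ratios: (560700−428000)/560700 = 0.2367; (560700−460000)/560700 = 0.1796; (560700−488000)/560700 = 0.1297.
Σ = 0.545925. Dividing by the full population N = 11 gives P₁ = 0.050.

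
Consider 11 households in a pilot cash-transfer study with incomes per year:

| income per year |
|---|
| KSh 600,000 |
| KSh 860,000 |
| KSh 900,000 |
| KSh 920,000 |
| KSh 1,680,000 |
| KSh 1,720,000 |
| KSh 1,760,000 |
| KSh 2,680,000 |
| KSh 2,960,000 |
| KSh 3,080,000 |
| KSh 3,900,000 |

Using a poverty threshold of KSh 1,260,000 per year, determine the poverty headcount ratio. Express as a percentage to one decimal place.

36.4%

4 of the 11 households have income below KSh 1,260,000.
H = 4/11 = 36.4%.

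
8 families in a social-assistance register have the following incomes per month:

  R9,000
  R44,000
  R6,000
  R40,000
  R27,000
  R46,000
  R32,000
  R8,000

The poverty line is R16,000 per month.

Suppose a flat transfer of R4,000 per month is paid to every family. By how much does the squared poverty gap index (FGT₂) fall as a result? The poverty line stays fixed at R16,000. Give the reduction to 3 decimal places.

Before: below the line — R6,000, R8,000, R9,000; squared poverty gap index (FGT₂) = 0.10400.
After the R4,000 transfer: below the line — R10,000, R12,000, R13,000; squared poverty gap index (FGT₂) = 0.02979.
Reduction = 0.10400 − 0.02979 = 0.074.

0.074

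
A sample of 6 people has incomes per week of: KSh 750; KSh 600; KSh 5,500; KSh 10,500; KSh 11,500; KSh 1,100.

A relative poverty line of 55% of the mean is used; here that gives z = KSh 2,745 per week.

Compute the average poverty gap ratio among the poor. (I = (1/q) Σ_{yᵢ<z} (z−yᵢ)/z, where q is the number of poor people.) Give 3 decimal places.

Below the line: KSh 600, KSh 750, KSh 1,100 (q = 3 of N = 6).
Relative gaps: 0.7814, 0.7268, 0.5993; sum = 2.107468.
The income-gap ratio divides by q (the poor only): 2.107468 / 3 = 0.702.

0.702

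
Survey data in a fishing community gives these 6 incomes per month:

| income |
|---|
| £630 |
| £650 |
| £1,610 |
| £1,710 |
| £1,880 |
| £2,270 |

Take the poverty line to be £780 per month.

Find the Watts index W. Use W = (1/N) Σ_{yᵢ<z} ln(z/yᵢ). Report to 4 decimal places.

0.0660

Incomes under z: £630, £650 (q = 2 of N = 6).
Log gaps: ln(780/630) = 0.2136; ln(780/650) = 0.1823.
W = 0.395896 / 6 = 0.0660.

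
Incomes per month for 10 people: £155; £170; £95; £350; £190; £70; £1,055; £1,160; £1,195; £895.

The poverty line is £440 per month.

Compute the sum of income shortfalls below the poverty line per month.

Incomes under z: £70, £95, £155, £170, £190, £350 (q = 6 of N = 10).
Individual gaps: 440−70 = 370; 440−95 = 345; 440−155 = 285; 440−170 = 270; 440−190 = 250; 440−350 = 90.
Aggregate gap = £1,610.

£1,610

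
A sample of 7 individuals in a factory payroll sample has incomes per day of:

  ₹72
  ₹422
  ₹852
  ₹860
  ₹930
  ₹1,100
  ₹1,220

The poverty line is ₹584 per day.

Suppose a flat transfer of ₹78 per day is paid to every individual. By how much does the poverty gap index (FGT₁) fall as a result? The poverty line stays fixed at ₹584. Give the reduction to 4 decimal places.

Before: below the line — ₹72, ₹422; poverty gap index (FGT₁) = 0.164873.
After the ₹78 transfer: below the line — ₹150, ₹500; poverty gap index (FGT₁) = 0.126712.
Reduction = 0.164873 − 0.126712 = 0.0382.

0.0382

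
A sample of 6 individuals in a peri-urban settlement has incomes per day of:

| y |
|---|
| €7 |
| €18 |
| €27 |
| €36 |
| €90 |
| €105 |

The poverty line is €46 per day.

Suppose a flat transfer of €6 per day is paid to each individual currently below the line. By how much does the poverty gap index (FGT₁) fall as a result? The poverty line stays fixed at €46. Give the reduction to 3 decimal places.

Before: below the line — €7, €18, €27, €36; poverty gap index (FGT₁) = 0.34783.
After the €6 transfer: below the line — €13, €24, €33, €42; poverty gap index (FGT₁) = 0.26087.
Reduction = 0.34783 − 0.26087 = 0.087.

0.087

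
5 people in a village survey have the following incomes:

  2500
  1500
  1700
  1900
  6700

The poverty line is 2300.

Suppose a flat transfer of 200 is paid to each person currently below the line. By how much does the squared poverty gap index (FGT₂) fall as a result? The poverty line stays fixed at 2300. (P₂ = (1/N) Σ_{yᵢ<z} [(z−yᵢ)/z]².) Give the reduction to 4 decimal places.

0.0227

Before: below the line — 1500, 1700, 1900; squared poverty gap index (FGT₂) = 0.043856.
After the 200 transfer: below the line — 1700, 1900, 2100; squared poverty gap index (FGT₂) = 0.021172.
Reduction = 0.043856 − 0.021172 = 0.0227.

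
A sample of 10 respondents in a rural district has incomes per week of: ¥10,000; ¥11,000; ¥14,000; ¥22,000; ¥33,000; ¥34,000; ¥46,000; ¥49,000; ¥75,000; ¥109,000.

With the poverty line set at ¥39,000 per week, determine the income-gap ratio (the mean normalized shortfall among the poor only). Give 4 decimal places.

0.4701

Below z: ¥10,000, ¥11,000, ¥14,000, ¥22,000, ¥33,000, ¥34,000 (q = 6 of N = 10).
Relative gaps: 0.7436, 0.7179, 0.6410, 0.4359, 0.1538, 0.1282; sum = 2.820513.
I averages over the q = 6 poor units only: 2.820513 / 6 = 0.4701.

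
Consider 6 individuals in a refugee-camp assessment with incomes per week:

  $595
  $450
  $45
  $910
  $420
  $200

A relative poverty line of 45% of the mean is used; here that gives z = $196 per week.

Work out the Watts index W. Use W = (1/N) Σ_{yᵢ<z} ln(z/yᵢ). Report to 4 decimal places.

0.2452

Below the line: $45 (q = 1 of N = 6).
ln(z/y) terms: ln(196/45) = 1.4715.
W = 1.471452 / 6 = 0.2452.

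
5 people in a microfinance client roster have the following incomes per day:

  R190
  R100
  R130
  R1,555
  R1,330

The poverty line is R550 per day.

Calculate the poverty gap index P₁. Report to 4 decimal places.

0.4473

Incomes under z: R100, R130, R190 (q = 3 of N = 5).
Gap ratios (z−y)/z: (550−100)/550 = 0.8182; (550−130)/550 = 0.7636; (550−190)/550 = 0.6545.
Σ = 2.236364. Dividing by the full population N = 5 gives P₁ = 0.4473.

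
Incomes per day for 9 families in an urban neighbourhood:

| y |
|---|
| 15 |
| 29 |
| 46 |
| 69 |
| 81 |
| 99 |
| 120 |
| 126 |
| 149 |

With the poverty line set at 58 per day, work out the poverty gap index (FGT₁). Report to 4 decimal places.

0.1609

Poor units: 15, 29, 46 (q = 3 of N = 9).
Shortfall ratios: (58−15)/58 = 0.7414; (58−29)/58 = 0.5000; (58−46)/58 = 0.2069.
Sum of shortfalls = 1.448276; P₁ averages over all N: 1.448276 / 9 = 0.1609.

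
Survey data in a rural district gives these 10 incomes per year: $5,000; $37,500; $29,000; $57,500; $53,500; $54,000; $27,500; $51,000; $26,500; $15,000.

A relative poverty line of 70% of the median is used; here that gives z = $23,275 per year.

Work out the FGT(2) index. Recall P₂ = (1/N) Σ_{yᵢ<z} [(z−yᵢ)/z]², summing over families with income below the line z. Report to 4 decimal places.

Poor units: $5,000, $15,000 (q = 2 of N = 10).
Normalized shortfalls: (23275−5000)/23275 = 0.7852; (23275−15000)/23275 = 0.3555.
Squared: 0.6165; 0.1264.
Sum = 0.742906; P₂ = 0.742906 / 10 = 0.0743.

0.0743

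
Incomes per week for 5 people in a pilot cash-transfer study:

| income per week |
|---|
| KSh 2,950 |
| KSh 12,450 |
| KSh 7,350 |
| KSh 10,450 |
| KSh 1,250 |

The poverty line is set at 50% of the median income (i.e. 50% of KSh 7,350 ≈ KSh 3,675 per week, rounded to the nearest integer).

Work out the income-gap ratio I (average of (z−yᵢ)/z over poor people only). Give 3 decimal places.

0.429

Incomes under z: KSh 1,250, KSh 2,950 (q = 2 of N = 5).
Relative gaps: 0.6599, 0.1973; sum = 0.857143.
The income-gap ratio divides by q (the poor only): 0.857143 / 2 = 0.429.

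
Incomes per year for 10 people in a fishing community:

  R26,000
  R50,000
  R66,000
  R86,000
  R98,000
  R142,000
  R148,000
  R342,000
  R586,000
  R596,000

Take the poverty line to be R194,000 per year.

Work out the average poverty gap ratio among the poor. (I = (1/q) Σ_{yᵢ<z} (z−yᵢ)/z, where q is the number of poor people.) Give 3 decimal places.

0.546

Below the line: R26,000, R50,000, R66,000, R86,000, R98,000, R142,000, R148,000 (q = 7 of N = 10).
Relative gaps: 0.8660, 0.7423, 0.6598, 0.5567, 0.4948, 0.2680, 0.2371; sum = 3.824742.
The income-gap ratio divides by q (the poor only): 3.824742 / 7 = 0.546.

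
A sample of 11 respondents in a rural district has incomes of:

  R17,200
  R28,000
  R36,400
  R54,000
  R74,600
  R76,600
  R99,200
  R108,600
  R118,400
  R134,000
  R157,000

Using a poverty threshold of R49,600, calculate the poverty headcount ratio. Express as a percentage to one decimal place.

27.3%

3 of the 11 respondents have income below R49,600.
H = 3/11 = 27.3%.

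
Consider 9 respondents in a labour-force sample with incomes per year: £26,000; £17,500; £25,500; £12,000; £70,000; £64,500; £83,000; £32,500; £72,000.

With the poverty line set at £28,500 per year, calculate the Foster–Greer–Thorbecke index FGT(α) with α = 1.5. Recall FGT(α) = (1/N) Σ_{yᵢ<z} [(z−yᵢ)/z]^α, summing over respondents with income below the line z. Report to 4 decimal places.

0.0823

Incomes under z: £12,000, £17,500, £25,500, £26,000 (q = 4 of N = 9).
Relative gaps: (28500−12000)/28500 = 0.5789; (28500−17500)/28500 = 0.3860; (28500−25500)/28500 = 0.1053; (28500−26000)/28500 = 0.0877.
Raised to α = 1.5: 0.44051; 0.23978; 0.03415; 0.02598.
Sum = 0.740430; FGT(1.5) = 0.740430 / 9 = 0.0823.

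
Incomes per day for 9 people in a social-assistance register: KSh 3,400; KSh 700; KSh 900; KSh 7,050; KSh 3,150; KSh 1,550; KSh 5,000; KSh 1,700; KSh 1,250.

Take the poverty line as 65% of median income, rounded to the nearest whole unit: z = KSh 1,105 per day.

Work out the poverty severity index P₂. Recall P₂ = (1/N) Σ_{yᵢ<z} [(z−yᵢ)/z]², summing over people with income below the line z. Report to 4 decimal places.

0.0188

Below z: KSh 700, KSh 900 (q = 2 of N = 9).
Relative gaps: (1105−700)/1105 = 0.3665; (1105−900)/1105 = 0.1855.
Squared: 0.1343; 0.0344.
Sum = 0.168752; P₂ = 0.168752 / 9 = 0.0188.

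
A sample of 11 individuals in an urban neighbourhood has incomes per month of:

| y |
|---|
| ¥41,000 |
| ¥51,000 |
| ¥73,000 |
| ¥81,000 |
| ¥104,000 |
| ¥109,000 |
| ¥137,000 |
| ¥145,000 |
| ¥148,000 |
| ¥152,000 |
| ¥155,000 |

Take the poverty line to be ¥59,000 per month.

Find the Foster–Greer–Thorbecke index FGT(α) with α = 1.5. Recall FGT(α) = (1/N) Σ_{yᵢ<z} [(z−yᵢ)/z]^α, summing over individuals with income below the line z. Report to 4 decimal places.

0.0199

Poor units: ¥41,000, ¥51,000 (q = 2 of N = 11).
Normalized shortfalls: (59000−41000)/59000 = 0.3051; (59000−51000)/59000 = 0.1356.
Raised to α = 1.5: 0.16851; 0.04993.
Sum = 0.218441; FGT(1.5) = 0.218441 / 11 = 0.0199.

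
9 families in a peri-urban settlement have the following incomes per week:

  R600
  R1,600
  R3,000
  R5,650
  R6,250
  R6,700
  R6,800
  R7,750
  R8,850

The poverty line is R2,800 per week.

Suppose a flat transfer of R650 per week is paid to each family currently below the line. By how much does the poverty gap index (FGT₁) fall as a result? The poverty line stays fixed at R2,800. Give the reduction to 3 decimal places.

0.052

Before: below the line — R600, R1,600; poverty gap index (FGT₁) = 0.13492.
After the R650 transfer: below the line — R1,250, R2,250; poverty gap index (FGT₁) = 0.08333.
Reduction = 0.13492 − 0.08333 = 0.052.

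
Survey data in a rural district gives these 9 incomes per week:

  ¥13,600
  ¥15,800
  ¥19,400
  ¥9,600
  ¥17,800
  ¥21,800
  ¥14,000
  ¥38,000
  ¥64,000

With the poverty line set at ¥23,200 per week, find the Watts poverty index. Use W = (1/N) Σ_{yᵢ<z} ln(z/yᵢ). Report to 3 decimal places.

Below z: ¥9,600, ¥13,600, ¥14,000, ¥15,800, ¥17,800, ¥19,400, ¥21,800 (q = 7 of N = 9).
Log shortfalls: ln(23200/9600) = 0.8824; ln(23200/13600) = 0.5341; ln(23200/14000) = 0.5051; ln(23200/15800) = 0.3841; ln(23200/17800) = 0.2650; ln(23200/19400) = 0.1789; ln(23200/21800) = 0.0622.
W = 2.811784 / 9 = 0.312.

0.312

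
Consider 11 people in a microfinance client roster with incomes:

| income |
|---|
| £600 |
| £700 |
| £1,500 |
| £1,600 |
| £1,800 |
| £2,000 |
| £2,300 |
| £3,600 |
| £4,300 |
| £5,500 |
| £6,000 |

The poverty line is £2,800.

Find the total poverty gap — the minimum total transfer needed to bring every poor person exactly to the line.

£9,100

Incomes under z: £600, £700, £1,500, £1,600, £1,800, £2,000, £2,300 (q = 7 of N = 11).
Individual gaps: 2800−600 = 2200; 2800−700 = 2100; 2800−1500 = 1300; 2800−1600 = 1200; 2800−1800 = 1000; 2800−2000 = 800; 2800−2300 = 500.
Aggregate gap = £9,100.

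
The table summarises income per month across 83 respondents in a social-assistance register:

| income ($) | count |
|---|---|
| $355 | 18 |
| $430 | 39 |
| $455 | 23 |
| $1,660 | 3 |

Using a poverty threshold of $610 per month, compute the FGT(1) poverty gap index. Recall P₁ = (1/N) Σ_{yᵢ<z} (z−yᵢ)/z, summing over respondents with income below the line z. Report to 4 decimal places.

Below z: 18×$355, 39×$430, 23×$455 (q = 80 of N = 83).
Gap ratios (z−y)/z: (610−355)/610 = 0.4180 (×18); (610−430)/610 = 0.2951 (×39); (610−455)/610 = 0.2541 (×23).
Σ = 24.877049. Dividing by the full population N = 83 gives P₁ = 0.2997.

0.2997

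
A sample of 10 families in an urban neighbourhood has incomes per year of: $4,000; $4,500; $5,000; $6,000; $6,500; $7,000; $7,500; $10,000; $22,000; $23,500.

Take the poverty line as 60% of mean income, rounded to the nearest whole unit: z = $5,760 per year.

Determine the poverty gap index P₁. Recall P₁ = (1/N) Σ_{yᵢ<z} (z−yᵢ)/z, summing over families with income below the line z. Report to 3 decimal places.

0.066

Poor units: $4,000, $4,500, $5,000 (q = 3 of N = 10).
Normalized shortfalls: (5760−4000)/5760 = 0.3056; (5760−4500)/5760 = 0.2188; (5760−5000)/5760 = 0.1319.
Sum of shortfalls = 0.656250; P₁ averages over all N: 0.656250 / 10 = 0.066.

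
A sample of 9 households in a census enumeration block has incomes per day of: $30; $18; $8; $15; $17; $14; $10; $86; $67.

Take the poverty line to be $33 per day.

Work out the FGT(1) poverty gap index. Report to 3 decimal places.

0.401

Below z: $8, $10, $14, $15, $17, $18, $30 (q = 7 of N = 9).
Relative gaps: (33−8)/33 = 0.7576; (33−10)/33 = 0.6970; (33−14)/33 = 0.5758; (33−15)/33 = 0.5455; (33−17)/33 = 0.4848; (33−18)/33 = 0.4545; (33−30)/33 = 0.0909.
Σ = 3.606061. Dividing by the full population N = 9 gives P₁ = 0.401.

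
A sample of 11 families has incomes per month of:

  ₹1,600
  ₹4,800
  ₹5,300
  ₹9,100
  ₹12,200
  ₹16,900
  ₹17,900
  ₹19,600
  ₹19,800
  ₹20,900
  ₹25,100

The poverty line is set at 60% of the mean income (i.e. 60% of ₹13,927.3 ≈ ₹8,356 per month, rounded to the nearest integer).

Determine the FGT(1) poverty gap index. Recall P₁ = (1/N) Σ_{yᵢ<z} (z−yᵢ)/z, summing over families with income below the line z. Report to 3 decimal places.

Poor units: ₹1,600, ₹4,800, ₹5,300 (q = 3 of N = 11).
Shortfall ratios: (8356−1600)/8356 = 0.8085; (8356−4800)/8356 = 0.4256; (8356−5300)/8356 = 0.3657.
Σ = 1.599809. Dividing by the full population N = 11 gives P₁ = 0.145.

0.145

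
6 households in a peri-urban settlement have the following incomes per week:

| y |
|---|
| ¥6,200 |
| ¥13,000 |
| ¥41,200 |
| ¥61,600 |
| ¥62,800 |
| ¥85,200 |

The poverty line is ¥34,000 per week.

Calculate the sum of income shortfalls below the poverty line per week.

Incomes under z: ¥6,200, ¥13,000 (q = 2 of N = 6).
Individual gaps: 34000−6200 = 27800; 34000−13000 = 21000.
Aggregate gap = ¥48,800.

¥48,800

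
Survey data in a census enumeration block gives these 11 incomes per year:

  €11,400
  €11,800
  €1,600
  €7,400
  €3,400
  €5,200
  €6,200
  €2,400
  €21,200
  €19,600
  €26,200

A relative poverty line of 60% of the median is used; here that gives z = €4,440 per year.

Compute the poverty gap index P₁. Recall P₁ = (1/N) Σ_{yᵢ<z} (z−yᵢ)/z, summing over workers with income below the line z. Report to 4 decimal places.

Incomes under z: €1,600, €2,400, €3,400 (q = 3 of N = 11).
Gap ratios (z−y)/z: (4440−1600)/4440 = 0.6396; (4440−2400)/4440 = 0.4595; (4440−3400)/4440 = 0.2342.
Sum of shortfalls = 1.333333; P₁ averages over all N: 1.333333 / 11 = 0.1212.

0.1212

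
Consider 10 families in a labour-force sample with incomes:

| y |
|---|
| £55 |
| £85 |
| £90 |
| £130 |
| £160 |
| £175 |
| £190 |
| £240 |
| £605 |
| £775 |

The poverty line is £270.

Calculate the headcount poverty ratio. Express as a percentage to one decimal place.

80.0%

8 of the 10 families have income below £270.
H = 8/10 = 80.0%.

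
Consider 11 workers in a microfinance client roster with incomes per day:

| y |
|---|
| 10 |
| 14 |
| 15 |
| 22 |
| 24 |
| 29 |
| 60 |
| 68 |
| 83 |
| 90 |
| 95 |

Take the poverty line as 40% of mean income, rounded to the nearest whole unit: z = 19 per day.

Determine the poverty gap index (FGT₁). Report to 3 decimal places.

0.086

Incomes under z: 10, 14, 15 (q = 3 of N = 11).
Normalized shortfalls: (19−10)/19 = 0.4737; (19−14)/19 = 0.2632; (19−15)/19 = 0.2105.
Sum of shortfalls = 0.947368; P₁ averages over all N: 0.947368 / 11 = 0.086.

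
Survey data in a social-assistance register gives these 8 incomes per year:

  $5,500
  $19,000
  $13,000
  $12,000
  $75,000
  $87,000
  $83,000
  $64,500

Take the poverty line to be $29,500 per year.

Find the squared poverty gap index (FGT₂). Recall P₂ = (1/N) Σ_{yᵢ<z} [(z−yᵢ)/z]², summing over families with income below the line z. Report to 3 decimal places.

Below z: $5,500, $12,000, $13,000, $19,000 (q = 4 of N = 8).
Normalized shortfalls: (29500−5500)/29500 = 0.8136; (29500−12000)/29500 = 0.5932; (29500−13000)/29500 = 0.5593; (29500−19000)/29500 = 0.3559.
Squared: 0.6619; 0.3519; 0.3128; 0.1267.
Sum = 1.453318; P₂ = 1.453318 / 8 = 0.182.

0.182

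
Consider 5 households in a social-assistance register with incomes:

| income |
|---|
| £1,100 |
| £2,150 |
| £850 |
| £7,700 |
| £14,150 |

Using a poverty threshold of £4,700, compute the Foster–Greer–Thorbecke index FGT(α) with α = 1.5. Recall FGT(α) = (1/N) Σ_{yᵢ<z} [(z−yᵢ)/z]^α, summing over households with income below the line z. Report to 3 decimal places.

Below the line: £850, £1,100, £2,150 (q = 3 of N = 5).
Relative gaps: (4700−850)/4700 = 0.8191; (4700−1100)/4700 = 0.7660; (4700−2150)/4700 = 0.5426.
Raised to α = 1.5: 0.74139; 0.67036; 0.39963.
Sum = 1.811379; FGT(1.5) = 1.811379 / 5 = 0.362.

0.362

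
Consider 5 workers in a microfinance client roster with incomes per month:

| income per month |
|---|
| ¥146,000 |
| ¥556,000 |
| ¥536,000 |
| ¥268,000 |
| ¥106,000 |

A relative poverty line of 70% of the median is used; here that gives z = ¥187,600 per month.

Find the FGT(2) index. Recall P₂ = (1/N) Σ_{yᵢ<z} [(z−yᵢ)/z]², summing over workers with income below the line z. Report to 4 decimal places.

0.0477

Poor units: ¥106,000, ¥146,000 (q = 2 of N = 5).
Shortfall ratios: (187600−106000)/187600 = 0.4350; (187600−146000)/187600 = 0.2217.
Squared: 0.1892; 0.0492.
Sum = 0.238370; P₂ = 0.238370 / 5 = 0.0477.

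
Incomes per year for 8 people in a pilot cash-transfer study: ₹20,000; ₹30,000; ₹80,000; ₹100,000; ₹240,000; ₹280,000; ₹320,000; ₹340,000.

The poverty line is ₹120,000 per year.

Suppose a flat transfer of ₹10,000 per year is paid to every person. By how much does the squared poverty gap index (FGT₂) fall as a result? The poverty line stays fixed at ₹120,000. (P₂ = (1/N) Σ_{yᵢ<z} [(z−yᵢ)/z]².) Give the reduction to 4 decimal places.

0.0399

Before: below the line — ₹20,000, ₹30,000, ₹80,000, ₹100,000; squared poverty gap index (FGT₂) = 0.174479.
After the ₹10,000 transfer: below the line — ₹30,000, ₹40,000, ₹90,000, ₹110,000; squared poverty gap index (FGT₂) = 0.134549.
Reduction = 0.174479 − 0.134549 = 0.0399.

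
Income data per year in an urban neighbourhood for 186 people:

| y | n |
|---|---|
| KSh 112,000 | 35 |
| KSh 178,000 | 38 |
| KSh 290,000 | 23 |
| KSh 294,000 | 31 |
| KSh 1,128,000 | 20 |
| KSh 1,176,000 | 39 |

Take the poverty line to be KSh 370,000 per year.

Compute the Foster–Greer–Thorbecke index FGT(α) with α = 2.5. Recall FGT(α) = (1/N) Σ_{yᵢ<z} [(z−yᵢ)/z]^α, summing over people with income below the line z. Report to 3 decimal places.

Below the line: 35×KSh 112,000, 38×KSh 178,000, 23×KSh 290,000, 31×KSh 294,000 (q = 127 of N = 186).
Shortfall ratios: (370000−112000)/370000 = 0.6973 (×35); (370000−178000)/370000 = 0.5189 (×38); (370000−290000)/370000 = 0.2162 (×23); (370000−294000)/370000 = 0.2054 (×31).
Raised to α = 2.5: 0.40602 (×35); 0.19398 (×38); 0.02174 (×23); 0.01912 (×31).
Sum = 22.674472; FGT(2.5) = 22.674472 / 186 = 0.122.

0.122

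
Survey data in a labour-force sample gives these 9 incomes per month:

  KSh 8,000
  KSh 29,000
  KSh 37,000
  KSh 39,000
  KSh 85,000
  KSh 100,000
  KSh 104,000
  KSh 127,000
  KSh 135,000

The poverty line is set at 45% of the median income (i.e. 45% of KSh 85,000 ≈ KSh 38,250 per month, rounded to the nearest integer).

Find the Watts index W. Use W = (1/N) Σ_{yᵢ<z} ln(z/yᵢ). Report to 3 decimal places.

Below z: KSh 8,000, KSh 29,000, KSh 37,000 (q = 3 of N = 9).
Log gaps: ln(38250/8000) = 1.5647; ln(38250/29000) = 0.2768; ln(38250/37000) = 0.0332.
W = 1.874775 / 9 = 0.208.

0.208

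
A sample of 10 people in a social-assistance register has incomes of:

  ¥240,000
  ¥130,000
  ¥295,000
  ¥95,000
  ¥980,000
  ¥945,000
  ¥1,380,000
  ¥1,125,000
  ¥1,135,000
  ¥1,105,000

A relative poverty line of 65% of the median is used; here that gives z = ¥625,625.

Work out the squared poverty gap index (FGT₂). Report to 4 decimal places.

0.2006

Incomes under z: ¥95,000, ¥130,000, ¥240,000, ¥295,000 (q = 4 of N = 10).
Relative gaps: (625625−95000)/625625 = 0.8482; (625625−130000)/625625 = 0.7922; (625625−240000)/625625 = 0.6164; (625625−295000)/625625 = 0.5285.
Squared: 0.7194; 0.6276; 0.3799; 0.2793.
Sum = 2.006166; P₂ = 2.006166 / 10 = 0.2006.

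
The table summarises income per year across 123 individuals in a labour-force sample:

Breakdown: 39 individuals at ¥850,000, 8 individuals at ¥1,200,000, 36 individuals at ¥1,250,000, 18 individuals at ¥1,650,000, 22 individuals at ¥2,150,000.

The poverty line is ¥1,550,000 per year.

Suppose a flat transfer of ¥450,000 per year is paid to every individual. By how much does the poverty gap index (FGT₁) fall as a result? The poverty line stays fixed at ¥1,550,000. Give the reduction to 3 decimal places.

Before: below the line — 39×¥850,000, 8×¥1,200,000, 36×¥1,250,000; poverty gap index (FGT₁) = 0.21453.
After the ¥450,000 transfer: below the line — 39×¥1,300,000; poverty gap index (FGT₁) = 0.05114.
Reduction = 0.21453 − 0.05114 = 0.163.

0.163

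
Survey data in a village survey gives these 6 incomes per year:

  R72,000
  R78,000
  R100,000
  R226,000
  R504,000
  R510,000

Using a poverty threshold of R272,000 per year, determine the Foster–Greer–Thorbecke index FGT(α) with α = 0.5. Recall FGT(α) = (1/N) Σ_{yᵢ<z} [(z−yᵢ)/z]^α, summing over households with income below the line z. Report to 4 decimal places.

Incomes under z: R72,000, R78,000, R100,000, R226,000 (q = 4 of N = 6).
Shortfall ratios: (272000−72000)/272000 = 0.7353; (272000−78000)/272000 = 0.7132; (272000−100000)/272000 = 0.6324; (272000−226000)/272000 = 0.1691.
Raised to α = 0.5: 0.85749; 0.84453; 0.79521; 0.41124.
Sum = 2.908471; FGT(0.5) = 2.908471 / 6 = 0.4847.

0.4847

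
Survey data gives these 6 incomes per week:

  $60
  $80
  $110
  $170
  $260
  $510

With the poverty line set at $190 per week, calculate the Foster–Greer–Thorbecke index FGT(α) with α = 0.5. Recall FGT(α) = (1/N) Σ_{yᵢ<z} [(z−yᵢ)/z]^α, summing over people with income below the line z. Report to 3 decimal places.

Below the line: $60, $80, $110, $170 (q = 4 of N = 6).
Shortfall ratios: (190−60)/190 = 0.6842; (190−80)/190 = 0.5789; (190−110)/190 = 0.4211; (190−170)/190 = 0.1053.
Raised to α = 0.5: 0.82717; 0.76089; 0.64889; 0.32444.
Sum = 2.561385; FGT(0.5) = 2.561385 / 6 = 0.427.

0.427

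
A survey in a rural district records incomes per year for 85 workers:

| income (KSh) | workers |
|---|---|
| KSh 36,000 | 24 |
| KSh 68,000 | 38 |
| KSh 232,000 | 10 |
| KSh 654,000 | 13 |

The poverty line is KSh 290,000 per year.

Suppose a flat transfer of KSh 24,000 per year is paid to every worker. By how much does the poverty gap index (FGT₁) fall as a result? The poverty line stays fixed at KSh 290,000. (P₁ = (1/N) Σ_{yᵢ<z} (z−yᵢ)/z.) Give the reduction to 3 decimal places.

0.070

Before: below the line — 24×KSh 36,000, 38×KSh 68,000, 10×KSh 232,000; poverty gap index (FGT₁) = 0.61306.
After the KSh 24,000 transfer: below the line — 24×KSh 60,000, 38×KSh 92,000, 10×KSh 256,000; poverty gap index (FGT₁) = 0.54296.
Reduction = 0.61306 − 0.54296 = 0.070.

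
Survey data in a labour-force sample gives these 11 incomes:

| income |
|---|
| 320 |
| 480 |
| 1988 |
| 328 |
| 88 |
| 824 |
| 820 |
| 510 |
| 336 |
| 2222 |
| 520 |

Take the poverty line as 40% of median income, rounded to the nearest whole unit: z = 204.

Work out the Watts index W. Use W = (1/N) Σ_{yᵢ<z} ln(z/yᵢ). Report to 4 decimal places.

Incomes under z: 88 (q = 1 of N = 11).
Log shortfalls: ln(204/88) = 0.8408.
W = 0.840783 / 11 = 0.0764.

0.0764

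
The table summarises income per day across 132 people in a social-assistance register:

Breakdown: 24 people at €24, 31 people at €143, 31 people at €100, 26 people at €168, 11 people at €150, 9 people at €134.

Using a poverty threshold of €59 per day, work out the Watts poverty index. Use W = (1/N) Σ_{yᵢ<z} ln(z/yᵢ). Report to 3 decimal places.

0.164

Poor units: 24×€24 (q = 24 of N = 132).
ln(z/y) terms: ln(59/24) = 0.8995 (×24).
W = 21.587607 / 132 = 0.164.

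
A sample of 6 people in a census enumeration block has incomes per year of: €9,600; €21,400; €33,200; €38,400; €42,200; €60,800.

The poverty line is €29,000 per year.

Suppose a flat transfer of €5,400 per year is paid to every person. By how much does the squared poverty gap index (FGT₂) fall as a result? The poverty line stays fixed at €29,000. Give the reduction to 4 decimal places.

0.0462

Before: below the line — €9,600, €21,400; squared poverty gap index (FGT₂) = 0.086033.
After the €5,400 transfer: below the line — €15,000, €26,800; squared poverty gap index (FGT₂) = 0.039802.
Reduction = 0.086033 − 0.039802 = 0.0462.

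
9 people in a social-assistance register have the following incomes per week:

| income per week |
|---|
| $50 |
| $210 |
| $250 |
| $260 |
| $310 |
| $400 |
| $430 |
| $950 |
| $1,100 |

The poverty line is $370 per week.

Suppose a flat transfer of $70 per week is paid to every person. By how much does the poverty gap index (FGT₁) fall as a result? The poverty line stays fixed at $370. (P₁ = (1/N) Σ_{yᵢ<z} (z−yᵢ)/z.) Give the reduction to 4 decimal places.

Before: below the line — $50, $210, $250, $260, $310; poverty gap index (FGT₁) = 0.231231.
After the $70 transfer: below the line — $120, $280, $320, $330; poverty gap index (FGT₁) = 0.129129.
Reduction = 0.231231 − 0.129129 = 0.1021.

0.1021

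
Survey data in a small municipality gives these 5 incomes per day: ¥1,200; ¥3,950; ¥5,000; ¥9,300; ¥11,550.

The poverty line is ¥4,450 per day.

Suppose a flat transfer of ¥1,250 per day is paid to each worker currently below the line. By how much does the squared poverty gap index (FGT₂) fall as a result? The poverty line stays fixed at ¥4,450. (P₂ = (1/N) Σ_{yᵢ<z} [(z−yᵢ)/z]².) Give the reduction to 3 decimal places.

Before: below the line — ¥1,200, ¥3,950; squared poverty gap index (FGT₂) = 0.10920.
After the ¥1,250 transfer: below the line — ¥2,450; squared poverty gap index (FGT₂) = 0.04040.
Reduction = 0.10920 − 0.04040 = 0.069.

0.069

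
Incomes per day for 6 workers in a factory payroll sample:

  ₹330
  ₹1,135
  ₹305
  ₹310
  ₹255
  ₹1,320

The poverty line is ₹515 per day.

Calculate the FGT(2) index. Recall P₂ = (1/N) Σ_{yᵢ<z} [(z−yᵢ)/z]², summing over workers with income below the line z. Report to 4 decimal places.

Below the line: ₹255, ₹305, ₹310, ₹330 (q = 4 of N = 6).
Relative gaps: (515−255)/515 = 0.5049; (515−305)/515 = 0.4078; (515−310)/515 = 0.3981; (515−330)/515 = 0.3592.
Squared: 0.2549; 0.1663; 0.1585; 0.1290.
Sum = 0.708644; P₂ = 0.708644 / 6 = 0.1181.

0.1181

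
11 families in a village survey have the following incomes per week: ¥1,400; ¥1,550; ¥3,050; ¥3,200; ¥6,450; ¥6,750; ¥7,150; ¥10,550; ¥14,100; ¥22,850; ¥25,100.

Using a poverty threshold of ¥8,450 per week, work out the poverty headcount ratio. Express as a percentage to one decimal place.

63.6%

7 of the 11 families have income below ¥8,450.
H = 7/11 = 63.6%.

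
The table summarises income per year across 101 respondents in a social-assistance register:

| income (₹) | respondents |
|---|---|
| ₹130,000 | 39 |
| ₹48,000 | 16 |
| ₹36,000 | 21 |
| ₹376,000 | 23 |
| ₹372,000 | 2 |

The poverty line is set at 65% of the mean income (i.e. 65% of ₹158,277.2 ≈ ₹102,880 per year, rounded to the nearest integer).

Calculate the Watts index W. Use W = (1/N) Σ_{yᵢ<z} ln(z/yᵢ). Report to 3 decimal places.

Poor units: 21×₹36,000, 16×₹48,000 (q = 37 of N = 101).
ln(z/y) terms: ln(102880/36000) = 1.0500 (×21); ln(102880/48000) = 0.7624 (×16).
W = 34.248727 / 101 = 0.339.

0.339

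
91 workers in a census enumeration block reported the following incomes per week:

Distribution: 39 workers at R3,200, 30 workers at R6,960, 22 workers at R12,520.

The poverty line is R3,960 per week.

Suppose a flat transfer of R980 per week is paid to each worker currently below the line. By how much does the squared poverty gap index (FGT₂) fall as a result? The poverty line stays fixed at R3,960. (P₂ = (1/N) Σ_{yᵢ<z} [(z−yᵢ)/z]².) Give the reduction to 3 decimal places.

Before: below the line — 39×R3,200; squared poverty gap index (FGT₂) = 0.01579.
After the R980 transfer: below the line — none; squared poverty gap index (FGT₂) = 0.00000.
Reduction = 0.01579 − 0.00000 = 0.016.

0.016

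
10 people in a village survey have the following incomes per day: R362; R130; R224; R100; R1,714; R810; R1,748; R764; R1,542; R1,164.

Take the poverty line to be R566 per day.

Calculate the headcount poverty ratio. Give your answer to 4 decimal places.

4 of the 10 people have income below R566.
H = 4/10 = 0.4000.

0.4000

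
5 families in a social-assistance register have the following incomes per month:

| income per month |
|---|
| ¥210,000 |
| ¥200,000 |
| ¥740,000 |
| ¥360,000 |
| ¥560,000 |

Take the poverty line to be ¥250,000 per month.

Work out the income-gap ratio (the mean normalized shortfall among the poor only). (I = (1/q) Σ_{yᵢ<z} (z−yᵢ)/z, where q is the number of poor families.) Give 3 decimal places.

Poor units: ¥200,000, ¥210,000 (q = 2 of N = 5).
Relative gaps: 0.2000, 0.1600; sum = 0.360000.
The income-gap ratio divides by q (the poor only): 0.360000 / 2 = 0.180.

0.180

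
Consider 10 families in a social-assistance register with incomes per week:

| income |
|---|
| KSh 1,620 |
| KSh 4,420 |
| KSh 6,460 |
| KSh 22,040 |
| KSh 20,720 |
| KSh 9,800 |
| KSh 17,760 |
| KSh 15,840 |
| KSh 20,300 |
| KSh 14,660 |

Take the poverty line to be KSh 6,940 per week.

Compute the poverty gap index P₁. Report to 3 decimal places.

Incomes under z: KSh 1,620, KSh 4,420, KSh 6,460 (q = 3 of N = 10).
Relative gaps: (6940−1620)/6940 = 0.7666; (6940−4420)/6940 = 0.3631; (6940−6460)/6940 = 0.0692.
Sum of shortfalls = 1.198847; P₁ averages over all N: 1.198847 / 10 = 0.120.

0.120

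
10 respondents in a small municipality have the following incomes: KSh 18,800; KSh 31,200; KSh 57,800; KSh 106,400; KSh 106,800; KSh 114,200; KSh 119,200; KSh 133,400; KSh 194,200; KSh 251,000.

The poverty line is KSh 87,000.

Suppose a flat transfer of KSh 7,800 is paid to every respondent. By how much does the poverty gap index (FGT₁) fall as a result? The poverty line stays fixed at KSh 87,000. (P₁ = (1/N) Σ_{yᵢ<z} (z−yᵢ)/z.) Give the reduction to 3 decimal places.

0.027

Before: below the line — KSh 18,800, KSh 31,200, KSh 57,800; poverty gap index (FGT₁) = 0.17609.
After the KSh 7,800 transfer: below the line — KSh 26,600, KSh 39,000, KSh 65,600; poverty gap index (FGT₁) = 0.14920.
Reduction = 0.17609 − 0.14920 = 0.027.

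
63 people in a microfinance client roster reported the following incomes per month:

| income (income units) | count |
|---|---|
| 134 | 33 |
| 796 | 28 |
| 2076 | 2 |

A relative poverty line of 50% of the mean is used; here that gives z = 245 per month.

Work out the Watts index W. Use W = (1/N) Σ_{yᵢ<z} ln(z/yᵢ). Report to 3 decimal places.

0.316

Incomes under z: 33×134 (q = 33 of N = 63).
Log gaps: ln(245/134) = 0.6034 (×33).
W = 19.912808 / 63 = 0.316.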